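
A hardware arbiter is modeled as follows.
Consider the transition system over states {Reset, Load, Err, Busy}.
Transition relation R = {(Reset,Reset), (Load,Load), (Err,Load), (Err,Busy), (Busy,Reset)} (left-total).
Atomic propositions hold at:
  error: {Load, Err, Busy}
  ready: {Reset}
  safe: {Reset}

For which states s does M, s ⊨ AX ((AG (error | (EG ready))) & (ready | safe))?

EG ready: greatest fixpoint, start Z0 = {Reset}, keep only states in Sat with some successor in Z. Already a fixed point.
Sat(EG ready) = {Reset}
Sat(error | (EG ready)) = {Reset, Load, Err, Busy}
AG (error | (EG ready)): greatest fixpoint, start Z0 = {Reset, Load, Err, Busy}, keep only states in Sat with every successor in Z. Already a fixed point.
Sat(AG (error | (EG ready))) = {Reset, Load, Err, Busy}
Sat(ready | safe) = {Reset}
Sat((AG (error | (EG ready))) & (ready | safe)) = {Reset}
Sat(AX ((AG (error | (EG ready))) & (ready | safe))) = {s : every successor in {Reset}} = {Reset, Busy}

{Reset, Busy}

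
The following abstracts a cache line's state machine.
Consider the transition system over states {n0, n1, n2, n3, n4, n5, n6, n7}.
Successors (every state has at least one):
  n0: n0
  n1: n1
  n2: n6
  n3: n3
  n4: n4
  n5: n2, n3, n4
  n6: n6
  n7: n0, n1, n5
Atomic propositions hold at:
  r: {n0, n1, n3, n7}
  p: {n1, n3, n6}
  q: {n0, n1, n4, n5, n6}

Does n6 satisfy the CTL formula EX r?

No

Sat(EX r) = {s : some successor in {n0, n1, n3, n7}} = {n0, n1, n3, n5, n7}
n6 ∉ Sat(EX r) = {n0, n1, n3, n5, n7}, so the formula does not hold at n6.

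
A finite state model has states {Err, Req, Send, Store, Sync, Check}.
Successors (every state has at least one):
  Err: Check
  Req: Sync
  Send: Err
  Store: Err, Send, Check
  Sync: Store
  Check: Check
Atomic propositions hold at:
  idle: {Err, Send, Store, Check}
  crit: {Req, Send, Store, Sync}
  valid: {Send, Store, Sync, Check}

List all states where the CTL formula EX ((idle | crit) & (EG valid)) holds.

Sat(idle | crit) = {Err, Req, Send, Store, Sync, Check}
EG valid: greatest fixpoint, start Z0 = {Send, Store, Sync, Check}, keep only states in Sat with some successor in Z. Z1 = {Store, Sync, Check}; fixed.
Sat(EG valid) = {Store, Sync, Check}
Sat((idle | crit) & (EG valid)) = {Store, Sync, Check}
Sat(EX ((idle | crit) & (EG valid))) = {s : some successor in {Store, Sync, Check}} = {Err, Req, Store, Sync, Check}

{Err, Req, Store, Sync, Check}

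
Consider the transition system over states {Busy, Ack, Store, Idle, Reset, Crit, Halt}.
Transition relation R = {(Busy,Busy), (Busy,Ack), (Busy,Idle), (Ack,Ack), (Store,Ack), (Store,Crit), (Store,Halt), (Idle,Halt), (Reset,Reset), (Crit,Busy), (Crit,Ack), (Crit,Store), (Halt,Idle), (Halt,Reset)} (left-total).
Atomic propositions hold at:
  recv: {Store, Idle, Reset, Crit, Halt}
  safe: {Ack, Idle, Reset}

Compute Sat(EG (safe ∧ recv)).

Sat(safe ∧ recv) = {Idle, Reset}
EG (safe ∧ recv): greatest fixpoint, start Z0 = {Idle, Reset}, keep only states in Sat with some successor in Z. Z1 = {Reset}; fixed.
Sat(EG (safe ∧ recv)) = {Reset}

{Reset}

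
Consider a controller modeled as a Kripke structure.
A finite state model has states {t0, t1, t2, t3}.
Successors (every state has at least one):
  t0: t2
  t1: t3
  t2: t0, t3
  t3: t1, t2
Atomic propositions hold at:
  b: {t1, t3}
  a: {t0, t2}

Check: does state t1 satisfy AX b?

Sat(AX b) = {s : every successor in {t1, t3}} = {t1}
t1 ∈ Sat(AX b) = {t1}, so the formula holds at t1.

Yes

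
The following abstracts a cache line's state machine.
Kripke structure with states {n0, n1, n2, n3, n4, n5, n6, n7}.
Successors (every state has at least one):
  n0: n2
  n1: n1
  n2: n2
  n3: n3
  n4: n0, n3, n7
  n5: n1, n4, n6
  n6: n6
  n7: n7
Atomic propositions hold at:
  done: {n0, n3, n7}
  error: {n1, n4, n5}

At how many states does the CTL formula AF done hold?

AF done: least fixpoint, start Z0 = {n0, n3, n7}, add states with every successor in Z. Z1 = {n0, n3, n4, n7}; fixed.
Sat(AF done) = {n0, n3, n4, n7}
|Sat(AF done)| = |{n0, n3, n4, n7}| = 4.

4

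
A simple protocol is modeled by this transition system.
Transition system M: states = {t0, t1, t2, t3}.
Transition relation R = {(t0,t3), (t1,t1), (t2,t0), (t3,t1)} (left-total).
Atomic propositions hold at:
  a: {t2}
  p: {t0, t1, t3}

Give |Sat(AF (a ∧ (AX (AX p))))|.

Sat(AX p) = {s : every successor in {t0, t1, t3}} = {t0, t1, t2, t3}
Sat(AX (AX p)) = {s : every successor in {t0, t1, t2, t3}} = {t0, t1, t2, t3}
Sat(a ∧ (AX (AX p))) = {t2}
AF (a ∧ (AX (AX p))): least fixpoint, start Z0 = {t2}, add states with every successor in Z. Already a fixed point.
Sat(AF (a ∧ (AX (AX p)))) = {t2}
|Sat(AF (a ∧ (AX (AX p))))| = |{t2}| = 1.

1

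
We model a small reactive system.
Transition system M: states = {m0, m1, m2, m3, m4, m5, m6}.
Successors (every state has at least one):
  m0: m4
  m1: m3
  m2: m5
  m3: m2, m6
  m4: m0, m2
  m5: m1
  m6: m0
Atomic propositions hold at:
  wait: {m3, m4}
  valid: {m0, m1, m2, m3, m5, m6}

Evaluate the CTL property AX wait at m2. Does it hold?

No

Sat(AX wait) = {s : every successor in {m3, m4}} = {m0, m1}
m2 ∉ Sat(AX wait) = {m0, m1}, so the formula does not hold at m2.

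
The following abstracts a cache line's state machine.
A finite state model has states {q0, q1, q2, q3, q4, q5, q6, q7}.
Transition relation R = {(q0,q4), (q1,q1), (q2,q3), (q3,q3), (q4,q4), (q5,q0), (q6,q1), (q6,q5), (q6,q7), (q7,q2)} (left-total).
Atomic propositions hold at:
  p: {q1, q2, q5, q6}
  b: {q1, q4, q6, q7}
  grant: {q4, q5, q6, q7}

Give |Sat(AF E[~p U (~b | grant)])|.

Sat(~p) = {q0, q3, q4, q7}
Sat(~b) = {q0, q2, q3, q5}
Sat(~b | grant) = {q0, q2, q3, q4, q5, q6, q7}
E[~p U (~b | grant)]: least fixpoint, start Z0 = Sat((~b | grant)) = {q0, q2, q3, q4, q5, q6, q7}, add states in Sat(~p) with some successor in Z. Already a fixed point.
Sat(E[~p U (~b | grant)]) = {q0, q2, q3, q4, q5, q6, q7}
AF E[~p U (~b | grant)]: least fixpoint, start Z0 = {q0, q2, q3, q4, q5, q6, q7}, add states with every successor in Z. Already a fixed point.
Sat(AF E[~p U (~b | grant)]) = {q0, q2, q3, q4, q5, q6, q7}
|Sat(AF E[~p U (~b | grant)])| = |{q0, q2, q3, q4, q5, q6, q7}| = 7.

7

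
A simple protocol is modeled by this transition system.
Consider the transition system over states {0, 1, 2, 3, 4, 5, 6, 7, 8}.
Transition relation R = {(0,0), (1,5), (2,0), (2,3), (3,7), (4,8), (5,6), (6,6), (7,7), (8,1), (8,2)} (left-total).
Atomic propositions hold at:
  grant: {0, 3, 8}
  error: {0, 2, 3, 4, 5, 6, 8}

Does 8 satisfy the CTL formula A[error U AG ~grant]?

Sat(~grant) = {1, 2, 4, 5, 6, 7}
AG ~grant: greatest fixpoint, start Z0 = {1, 2, 4, 5, 6, 7}, keep only states in Sat with every successor in Z. Z1 = {1, 5, 6, 7}; fixed.
Sat(AG ~grant) = {1, 5, 6, 7}
A[error U AG ~grant]: least fixpoint, start Z0 = Sat(AG ~grant) = {1, 5, 6, 7}, add states in Sat(error) with every successor in Z. Z1 = {1, 3, 5, 6, 7}; fixed.
Sat(A[error U AG ~grant]) = {1, 3, 5, 6, 7}
8 ∉ Sat(A[error U AG ~grant]) = {1, 3, 5, 6, 7}, so the formula does not hold at 8.

No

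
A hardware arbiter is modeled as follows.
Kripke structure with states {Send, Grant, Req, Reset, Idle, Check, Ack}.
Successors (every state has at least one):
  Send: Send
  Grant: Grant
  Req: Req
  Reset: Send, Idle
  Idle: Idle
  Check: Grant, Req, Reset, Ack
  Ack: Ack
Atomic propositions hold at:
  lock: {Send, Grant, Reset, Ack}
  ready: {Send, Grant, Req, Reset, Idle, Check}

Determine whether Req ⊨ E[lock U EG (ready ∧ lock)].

Sat(ready ∧ lock) = {Send, Grant, Reset}
EG (ready ∧ lock): greatest fixpoint, start Z0 = {Send, Grant, Reset}, keep only states in Sat with some successor in Z. Already a fixed point.
Sat(EG (ready ∧ lock)) = {Send, Grant, Reset}
E[lock U EG (ready ∧ lock)]: least fixpoint, start Z0 = Sat(EG (ready ∧ lock)) = {Send, Grant, Reset}, add states in Sat(lock) with some successor in Z. Already a fixed point.
Sat(E[lock U EG (ready ∧ lock)]) = {Send, Grant, Reset}
Req ∉ Sat(E[lock U EG (ready ∧ lock)]) = {Send, Grant, Reset}, so the formula does not hold at Req.

No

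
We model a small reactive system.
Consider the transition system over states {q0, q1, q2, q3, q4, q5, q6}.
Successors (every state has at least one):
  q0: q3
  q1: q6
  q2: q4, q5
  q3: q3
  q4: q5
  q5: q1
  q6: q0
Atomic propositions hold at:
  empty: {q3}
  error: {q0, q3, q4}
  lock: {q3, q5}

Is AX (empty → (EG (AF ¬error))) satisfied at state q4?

Yes

Sat(¬error) = {q1, q2, q5, q6}
AF ¬error: least fixpoint, start Z0 = {q1, q2, q5, q6}, add states with every successor in Z. Z1 = {q1, q2, q4, q5, q6}; fixed.
Sat(AF ¬error) = {q1, q2, q4, q5, q6}
EG (AF ¬error): greatest fixpoint, start Z0 = {q1, q2, q4, q5, q6}, keep only states in Sat with some successor in Z. Z1 = {q1, q2, q4, q5}; Z2 = {q2, q4, q5}; Z3 = {q2, q4}; Z4 = {q2}; Z5 = ∅; fixed.
Sat(EG (AF ¬error)) = ∅
Sat(empty → (EG (AF ¬error))) = {q0, q1, q2, q4, q5, q6}
Sat(AX (empty → (EG (AF ¬error)))) = {s : every successor in {q0, q1, q2, q4, q5, q6}} = {q1, q2, q4, q5, q6}
q4 ∈ Sat(AX (empty → (EG (AF ¬error)))) = {q1, q2, q4, q5, q6}, so the formula holds at q4.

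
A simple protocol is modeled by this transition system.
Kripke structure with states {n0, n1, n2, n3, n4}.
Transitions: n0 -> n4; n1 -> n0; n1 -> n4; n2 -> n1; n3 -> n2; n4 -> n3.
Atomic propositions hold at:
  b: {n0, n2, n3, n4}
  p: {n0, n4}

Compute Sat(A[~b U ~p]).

{n1, n2, n3}

Sat(~b) = {n1}
Sat(~p) = {n1, n2, n3}
A[~b U ~p]: least fixpoint, start Z0 = Sat(~p) = {n1, n2, n3}, add states in Sat(~b) with every successor in Z. Already a fixed point.
Sat(A[~b U ~p]) = {n1, n2, n3}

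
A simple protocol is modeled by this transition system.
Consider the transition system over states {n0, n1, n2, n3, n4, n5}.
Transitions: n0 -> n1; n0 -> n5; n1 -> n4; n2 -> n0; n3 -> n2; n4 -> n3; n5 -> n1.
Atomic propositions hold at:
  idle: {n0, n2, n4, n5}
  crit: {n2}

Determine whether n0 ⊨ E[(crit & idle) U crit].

Sat(crit & idle) = {n2}
E[(crit & idle) U crit]: least fixpoint, start Z0 = Sat(crit) = {n2}, add states in Sat(crit & idle) with some successor in Z. Already a fixed point.
Sat(E[(crit & idle) U crit]) = {n2}
n0 ∉ Sat(E[(crit & idle) U crit]) = {n2}, so the formula does not hold at n0.

No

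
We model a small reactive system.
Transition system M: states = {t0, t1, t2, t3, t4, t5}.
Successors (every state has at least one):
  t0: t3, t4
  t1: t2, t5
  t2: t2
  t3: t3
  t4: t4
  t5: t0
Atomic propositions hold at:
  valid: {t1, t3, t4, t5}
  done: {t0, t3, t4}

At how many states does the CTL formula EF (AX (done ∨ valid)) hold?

5

Sat(done ∨ valid) = {t0, t1, t3, t4, t5}
Sat(AX (done ∨ valid)) = {s : every successor in {t0, t1, t3, t4, t5}} = {t0, t3, t4, t5}
EF (AX (done ∨ valid)): least fixpoint, start Z0 = {t0, t3, t4, t5}, add states with some successor in Z. Z1 = {t0, t1, t3, t4, t5}; fixed.
Sat(EF (AX (done ∨ valid))) = {t0, t1, t3, t4, t5}
|Sat(EF (AX (done ∨ valid)))| = |{t0, t1, t3, t4, t5}| = 5.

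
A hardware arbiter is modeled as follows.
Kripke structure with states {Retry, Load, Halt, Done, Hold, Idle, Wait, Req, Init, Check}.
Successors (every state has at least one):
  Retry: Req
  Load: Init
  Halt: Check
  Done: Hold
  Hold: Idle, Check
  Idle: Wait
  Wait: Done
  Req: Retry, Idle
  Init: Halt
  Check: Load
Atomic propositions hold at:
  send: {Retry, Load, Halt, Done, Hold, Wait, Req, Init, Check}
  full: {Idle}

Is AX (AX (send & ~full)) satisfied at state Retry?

Sat(~full) = {Retry, Load, Halt, Done, Hold, Wait, Req, Init, Check}
Sat(send & ~full) = {Retry, Load, Halt, Done, Hold, Wait, Req, Init, Check}
Sat(AX (send & ~full)) = {s : every successor in {Retry, Load, Halt, Done, Hold, Wait, Req, Init, Check}} = {Retry, Load, Halt, Done, Idle, Wait, Init, Check}
Sat(AX (AX (send & ~full))) = {s : every successor in {Retry, Load, Halt, Done, Idle, Wait, Init, Check}} = {Load, Halt, Hold, Idle, Wait, Req, Init, Check}
Retry ∉ Sat(AX (AX (send & ~full))) = {Load, Halt, Hold, Idle, Wait, Req, Init, Check}, so the formula does not hold at Retry.

No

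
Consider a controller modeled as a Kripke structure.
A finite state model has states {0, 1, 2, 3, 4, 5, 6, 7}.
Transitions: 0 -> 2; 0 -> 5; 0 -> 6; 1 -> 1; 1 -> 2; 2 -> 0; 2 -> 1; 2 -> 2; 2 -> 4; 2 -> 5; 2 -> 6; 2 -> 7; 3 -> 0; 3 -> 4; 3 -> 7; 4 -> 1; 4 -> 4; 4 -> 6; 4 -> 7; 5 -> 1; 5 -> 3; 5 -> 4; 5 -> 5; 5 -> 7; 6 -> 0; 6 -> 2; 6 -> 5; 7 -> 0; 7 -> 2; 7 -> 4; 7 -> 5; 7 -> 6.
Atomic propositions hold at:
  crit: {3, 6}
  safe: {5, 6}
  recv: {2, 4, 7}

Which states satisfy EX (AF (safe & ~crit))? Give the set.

Sat(~crit) = {0, 1, 2, 4, 5, 7}
Sat(safe & ~crit) = {5}
AF (safe & ~crit): least fixpoint, start Z0 = {5}, add states with every successor in Z. Already a fixed point.
Sat(AF (safe & ~crit)) = {5}
Sat(EX (AF (safe & ~crit))) = {s : some successor in {5}} = {0, 2, 5, 6, 7}

{0, 2, 5, 6, 7}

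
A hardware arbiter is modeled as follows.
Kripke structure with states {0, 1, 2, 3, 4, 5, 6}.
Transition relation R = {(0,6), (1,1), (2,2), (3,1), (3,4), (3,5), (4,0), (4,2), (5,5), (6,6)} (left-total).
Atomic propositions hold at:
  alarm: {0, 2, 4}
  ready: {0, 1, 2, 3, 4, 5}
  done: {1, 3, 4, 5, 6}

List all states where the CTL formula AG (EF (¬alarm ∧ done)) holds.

Sat(¬alarm) = {1, 3, 5, 6}
Sat(¬alarm ∧ done) = {1, 3, 5, 6}
EF (¬alarm ∧ done): least fixpoint, start Z0 = {1, 3, 5, 6}, add states with some successor in Z. Z1 = {0, 1, 3, 5, 6}; Z2 = {0, 1, 3, 4, 5, 6}; fixed.
Sat(EF (¬alarm ∧ done)) = {0, 1, 3, 4, 5, 6}
AG (EF (¬alarm ∧ done)): greatest fixpoint, start Z0 = {0, 1, 3, 4, 5, 6}, keep only states in Sat with every successor in Z. Z1 = {0, 1, 3, 5, 6}; Z2 = {0, 1, 5, 6}; fixed.
Sat(AG (EF (¬alarm ∧ done))) = {0, 1, 5, 6}

{0, 1, 5, 6}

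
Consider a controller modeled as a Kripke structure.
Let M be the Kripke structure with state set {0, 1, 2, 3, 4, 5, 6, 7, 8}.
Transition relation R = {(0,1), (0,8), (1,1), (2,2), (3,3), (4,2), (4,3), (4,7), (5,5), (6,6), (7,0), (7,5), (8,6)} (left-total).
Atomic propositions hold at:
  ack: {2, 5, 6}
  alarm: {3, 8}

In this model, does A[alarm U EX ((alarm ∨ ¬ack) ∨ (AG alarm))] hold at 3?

Yes

Sat(¬ack) = {0, 1, 3, 4, 7, 8}
Sat(alarm ∨ ¬ack) = {0, 1, 3, 4, 7, 8}
AG alarm: greatest fixpoint, start Z0 = {3, 8}, keep only states in Sat with every successor in Z. Z1 = {3}; fixed.
Sat(AG alarm) = {3}
Sat((alarm ∨ ¬ack) ∨ (AG alarm)) = {0, 1, 3, 4, 7, 8}
Sat(EX ((alarm ∨ ¬ack) ∨ (AG alarm))) = {s : some successor in {0, 1, 3, 4, 7, 8}} = {0, 1, 3, 4, 7}
A[alarm U EX ((alarm ∨ ¬ack) ∨ (AG alarm))]: least fixpoint, start Z0 = Sat(EX ((alarm ∨ ¬ack) ∨ (AG alarm))) = {0, 1, 3, 4, 7}, add states in Sat(alarm) with every successor in Z. Already a fixed point.
Sat(A[alarm U EX ((alarm ∨ ¬ack) ∨ (AG alarm))]) = {0, 1, 3, 4, 7}
3 ∈ Sat(A[alarm U EX ((alarm ∨ ¬ack) ∨ (AG alarm))]) = {0, 1, 3, 4, 7}, so the formula holds at 3.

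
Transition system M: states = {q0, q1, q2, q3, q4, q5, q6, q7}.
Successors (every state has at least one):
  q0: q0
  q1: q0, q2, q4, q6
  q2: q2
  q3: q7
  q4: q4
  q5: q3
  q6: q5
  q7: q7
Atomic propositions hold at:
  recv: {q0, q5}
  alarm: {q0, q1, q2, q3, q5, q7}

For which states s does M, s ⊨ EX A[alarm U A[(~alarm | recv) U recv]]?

Sat(~alarm) = {q4, q6}
Sat(~alarm | recv) = {q0, q4, q5, q6}
A[(~alarm | recv) U recv]: least fixpoint, start Z0 = Sat(recv) = {q0, q5}, add states in Sat(~alarm | recv) with every successor in Z. Z1 = {q0, q5, q6}; fixed.
Sat(A[(~alarm | recv) U recv]) = {q0, q5, q6}
A[alarm U A[(~alarm | recv) U recv]]: least fixpoint, start Z0 = Sat(A[(~alarm | recv) U recv]) = {q0, q5, q6}, add states in Sat(alarm) with every successor in Z. Already a fixed point.
Sat(A[alarm U A[(~alarm | recv) U recv]]) = {q0, q5, q6}
Sat(EX A[alarm U A[(~alarm | recv) U recv]]) = {s : some successor in {q0, q5, q6}} = {q0, q1, q6}

{q0, q1, q6}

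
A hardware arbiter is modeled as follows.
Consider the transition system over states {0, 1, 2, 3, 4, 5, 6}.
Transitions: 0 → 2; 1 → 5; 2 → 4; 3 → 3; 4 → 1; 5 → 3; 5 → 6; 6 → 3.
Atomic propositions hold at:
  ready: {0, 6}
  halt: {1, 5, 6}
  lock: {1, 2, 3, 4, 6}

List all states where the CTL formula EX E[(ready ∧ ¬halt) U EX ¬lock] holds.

{4}

Sat(¬halt) = {0, 2, 3, 4}
Sat(ready ∧ ¬halt) = {0}
Sat(¬lock) = {0, 5}
Sat(EX ¬lock) = {s : some successor in {0, 5}} = {1}
E[(ready ∧ ¬halt) U EX ¬lock]: least fixpoint, start Z0 = Sat(EX ¬lock) = {1}, add states in Sat(ready ∧ ¬halt) with some successor in Z. Already a fixed point.
Sat(E[(ready ∧ ¬halt) U EX ¬lock]) = {1}
Sat(EX E[(ready ∧ ¬halt) U EX ¬lock]) = {s : some successor in {1}} = {4}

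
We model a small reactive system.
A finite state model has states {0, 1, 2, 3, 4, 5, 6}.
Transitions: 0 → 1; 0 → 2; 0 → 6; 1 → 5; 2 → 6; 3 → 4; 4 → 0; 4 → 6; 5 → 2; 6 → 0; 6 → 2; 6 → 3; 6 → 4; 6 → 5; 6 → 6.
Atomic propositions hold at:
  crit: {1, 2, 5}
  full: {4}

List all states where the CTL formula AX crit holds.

Sat(AX crit) = {s : every successor in {1, 2, 5}} = {1, 5}

{1, 5}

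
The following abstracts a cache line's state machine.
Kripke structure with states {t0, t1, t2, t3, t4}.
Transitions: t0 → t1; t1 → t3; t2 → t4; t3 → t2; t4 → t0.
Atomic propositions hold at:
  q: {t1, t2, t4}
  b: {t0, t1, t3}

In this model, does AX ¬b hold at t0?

Sat(¬b) = {t2, t4}
Sat(AX ¬b) = {s : every successor in {t2, t4}} = {t2, t3}
t0 ∉ Sat(AX ¬b) = {t2, t3}, so the formula does not hold at t0.

No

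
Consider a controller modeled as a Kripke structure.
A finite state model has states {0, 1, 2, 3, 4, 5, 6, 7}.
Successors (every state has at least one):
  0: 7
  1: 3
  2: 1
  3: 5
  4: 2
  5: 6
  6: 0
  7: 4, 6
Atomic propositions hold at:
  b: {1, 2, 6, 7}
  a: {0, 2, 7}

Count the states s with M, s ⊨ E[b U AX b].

6

Sat(AX b) = {s : every successor in {1, 2, 6, 7}} = {0, 2, 4, 5}
E[b U AX b]: least fixpoint, start Z0 = Sat(AX b) = {0, 2, 4, 5}, add states in Sat(b) with some successor in Z. Z1 = {0, 2, 4, 5, 6, 7}; fixed.
Sat(E[b U AX b]) = {0, 2, 4, 5, 6, 7}
|Sat(E[b U AX b])| = |{0, 2, 4, 5, 6, 7}| = 6.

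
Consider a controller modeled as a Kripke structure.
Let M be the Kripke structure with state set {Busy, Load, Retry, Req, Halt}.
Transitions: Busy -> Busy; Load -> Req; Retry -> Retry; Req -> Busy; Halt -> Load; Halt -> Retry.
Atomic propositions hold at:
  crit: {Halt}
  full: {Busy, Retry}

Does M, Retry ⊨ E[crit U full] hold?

Yes

E[crit U full]: least fixpoint, start Z0 = Sat(full) = {Busy, Retry}, add states in Sat(crit) with some successor in Z. Z1 = {Busy, Retry, Halt}; fixed.
Sat(E[crit U full]) = {Busy, Retry, Halt}
Retry ∈ Sat(E[crit U full]) = {Busy, Retry, Halt}, so the formula holds at Retry.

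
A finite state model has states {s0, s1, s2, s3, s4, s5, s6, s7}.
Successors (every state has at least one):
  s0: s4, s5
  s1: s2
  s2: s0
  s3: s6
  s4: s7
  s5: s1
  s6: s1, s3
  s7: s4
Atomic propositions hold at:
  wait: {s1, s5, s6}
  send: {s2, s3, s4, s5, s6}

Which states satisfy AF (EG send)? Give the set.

{s3, s6}

EG send: greatest fixpoint, start Z0 = {s2, s3, s4, s5, s6}, keep only states in Sat with some successor in Z. Z1 = {s3, s6}; fixed.
Sat(EG send) = {s3, s6}
AF (EG send): least fixpoint, start Z0 = {s3, s6}, add states with every successor in Z. Already a fixed point.
Sat(AF (EG send)) = {s3, s6}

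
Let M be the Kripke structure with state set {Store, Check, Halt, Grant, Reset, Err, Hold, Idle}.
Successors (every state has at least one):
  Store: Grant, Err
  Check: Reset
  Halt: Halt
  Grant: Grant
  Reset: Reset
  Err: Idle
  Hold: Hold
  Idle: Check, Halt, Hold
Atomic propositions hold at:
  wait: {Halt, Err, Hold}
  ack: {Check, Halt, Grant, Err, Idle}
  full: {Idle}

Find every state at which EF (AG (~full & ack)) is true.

Sat(~full) = {Store, Check, Halt, Grant, Reset, Err, Hold}
Sat(~full & ack) = {Check, Halt, Grant, Err}
AG (~full & ack): greatest fixpoint, start Z0 = {Check, Halt, Grant, Err}, keep only states in Sat with every successor in Z. Z1 = {Halt, Grant}; fixed.
Sat(AG (~full & ack)) = {Halt, Grant}
EF (AG (~full & ack)): least fixpoint, start Z0 = {Halt, Grant}, add states with some successor in Z. Z1 = {Store, Halt, Grant, Idle}; Z2 = {Store, Halt, Grant, Err, Idle}; fixed.
Sat(EF (AG (~full & ack))) = {Store, Halt, Grant, Err, Idle}

{Store, Halt, Grant, Err, Idle}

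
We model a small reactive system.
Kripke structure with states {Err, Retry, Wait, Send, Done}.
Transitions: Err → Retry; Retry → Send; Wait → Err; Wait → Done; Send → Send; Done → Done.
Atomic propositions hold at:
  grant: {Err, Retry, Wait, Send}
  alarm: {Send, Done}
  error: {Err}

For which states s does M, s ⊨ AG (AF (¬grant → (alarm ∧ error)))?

{Err, Retry, Send}

Sat(¬grant) = {Done}
Sat(alarm ∧ error) = ∅
Sat(¬grant → (alarm ∧ error)) = {Err, Retry, Wait, Send}
AF (¬grant → (alarm ∧ error)): least fixpoint, start Z0 = {Err, Retry, Wait, Send}, add states with every successor in Z. Already a fixed point.
Sat(AF (¬grant → (alarm ∧ error))) = {Err, Retry, Wait, Send}
AG (AF (¬grant → (alarm ∧ error))): greatest fixpoint, start Z0 = {Err, Retry, Wait, Send}, keep only states in Sat with every successor in Z. Z1 = {Err, Retry, Send}; fixed.
Sat(AG (AF (¬grant → (alarm ∧ error)))) = {Err, Retry, Send}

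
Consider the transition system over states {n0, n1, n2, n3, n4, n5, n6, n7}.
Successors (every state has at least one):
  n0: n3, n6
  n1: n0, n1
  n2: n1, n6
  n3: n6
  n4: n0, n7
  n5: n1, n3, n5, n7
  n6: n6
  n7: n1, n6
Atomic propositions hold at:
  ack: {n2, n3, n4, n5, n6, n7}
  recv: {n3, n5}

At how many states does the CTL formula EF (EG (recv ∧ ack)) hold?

1

Sat(recv ∧ ack) = {n3, n5}
EG (recv ∧ ack): greatest fixpoint, start Z0 = {n3, n5}, keep only states in Sat with some successor in Z. Z1 = {n5}; fixed.
Sat(EG (recv ∧ ack)) = {n5}
EF (EG (recv ∧ ack)): least fixpoint, start Z0 = {n5}, add states with some successor in Z. Already a fixed point.
Sat(EF (EG (recv ∧ ack))) = {n5}
|Sat(EF (EG (recv ∧ ack)))| = |{n5}| = 1.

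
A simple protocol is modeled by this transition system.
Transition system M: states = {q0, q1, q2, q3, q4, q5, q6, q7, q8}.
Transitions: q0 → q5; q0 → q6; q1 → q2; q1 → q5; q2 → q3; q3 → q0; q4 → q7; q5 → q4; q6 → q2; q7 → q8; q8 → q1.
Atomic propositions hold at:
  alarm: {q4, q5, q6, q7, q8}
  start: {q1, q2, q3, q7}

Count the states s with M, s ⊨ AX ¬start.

4

Sat(¬start) = {q0, q4, q5, q6, q8}
Sat(AX ¬start) = {s : every successor in {q0, q4, q5, q6, q8}} = {q0, q3, q5, q7}
|Sat(AX ¬start)| = |{q0, q3, q5, q7}| = 4.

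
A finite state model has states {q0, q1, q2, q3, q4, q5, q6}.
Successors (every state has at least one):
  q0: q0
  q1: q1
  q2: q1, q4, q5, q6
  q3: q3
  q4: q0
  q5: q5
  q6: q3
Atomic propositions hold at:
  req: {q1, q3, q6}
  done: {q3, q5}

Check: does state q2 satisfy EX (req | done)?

Yes

Sat(req | done) = {q1, q3, q5, q6}
Sat(EX (req | done)) = {s : some successor in {q1, q3, q5, q6}} = {q1, q2, q3, q5, q6}
q2 ∈ Sat(EX (req | done)) = {q1, q2, q3, q5, q6}, so the formula holds at q2.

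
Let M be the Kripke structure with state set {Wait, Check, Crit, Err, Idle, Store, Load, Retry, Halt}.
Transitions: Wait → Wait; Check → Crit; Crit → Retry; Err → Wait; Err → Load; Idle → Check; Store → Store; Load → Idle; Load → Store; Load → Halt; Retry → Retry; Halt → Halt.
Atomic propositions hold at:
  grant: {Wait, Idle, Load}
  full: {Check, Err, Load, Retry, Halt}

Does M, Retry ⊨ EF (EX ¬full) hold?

Sat(¬full) = {Wait, Crit, Idle, Store}
Sat(EX ¬full) = {s : some successor in {Wait, Crit, Idle, Store}} = {Wait, Check, Err, Store, Load}
EF (EX ¬full): least fixpoint, start Z0 = {Wait, Check, Err, Store, Load}, add states with some successor in Z. Z1 = {Wait, Check, Err, Idle, Store, Load}; fixed.
Sat(EF (EX ¬full)) = {Wait, Check, Err, Idle, Store, Load}
Retry ∉ Sat(EF (EX ¬full)) = {Wait, Check, Err, Idle, Store, Load}, so the formula does not hold at Retry.

No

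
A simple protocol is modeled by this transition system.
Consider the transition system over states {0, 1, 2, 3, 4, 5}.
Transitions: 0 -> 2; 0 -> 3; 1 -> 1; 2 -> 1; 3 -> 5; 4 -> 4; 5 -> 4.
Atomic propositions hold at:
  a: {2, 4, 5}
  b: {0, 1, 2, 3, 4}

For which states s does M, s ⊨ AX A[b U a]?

{0, 3, 4, 5}

A[b U a]: least fixpoint, start Z0 = Sat(a) = {2, 4, 5}, add states in Sat(b) with every successor in Z. Z1 = {2, 3, 4, 5}; Z2 = {0, 2, 3, 4, 5}; fixed.
Sat(A[b U a]) = {0, 2, 3, 4, 5}
Sat(AX A[b U a]) = {s : every successor in {0, 2, 3, 4, 5}} = {0, 3, 4, 5}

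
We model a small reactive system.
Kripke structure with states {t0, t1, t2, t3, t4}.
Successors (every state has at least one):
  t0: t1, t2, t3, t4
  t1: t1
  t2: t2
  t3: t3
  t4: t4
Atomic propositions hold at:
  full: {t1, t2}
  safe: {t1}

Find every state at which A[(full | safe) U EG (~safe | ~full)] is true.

{t0, t2, t3, t4}

Sat(full | safe) = {t1, t2}
Sat(~safe) = {t0, t2, t3, t4}
Sat(~full) = {t0, t3, t4}
Sat(~safe | ~full) = {t0, t2, t3, t4}
EG (~safe | ~full): greatest fixpoint, start Z0 = {t0, t2, t3, t4}, keep only states in Sat with some successor in Z. Already a fixed point.
Sat(EG (~safe | ~full)) = {t0, t2, t3, t4}
A[(full | safe) U EG (~safe | ~full)]: least fixpoint, start Z0 = Sat(EG (~safe | ~full)) = {t0, t2, t3, t4}, add states in Sat(full | safe) with every successor in Z. Already a fixed point.
Sat(A[(full | safe) U EG (~safe | ~full)]) = {t0, t2, t3, t4}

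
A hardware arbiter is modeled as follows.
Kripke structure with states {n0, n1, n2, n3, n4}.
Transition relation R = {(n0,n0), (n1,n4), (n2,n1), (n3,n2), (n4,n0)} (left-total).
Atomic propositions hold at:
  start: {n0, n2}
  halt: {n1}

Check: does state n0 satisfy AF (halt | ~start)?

No

Sat(~start) = {n1, n3, n4}
Sat(halt | ~start) = {n1, n3, n4}
AF (halt | ~start): least fixpoint, start Z0 = {n1, n3, n4}, add states with every successor in Z. Z1 = {n1, n2, n3, n4}; fixed.
Sat(AF (halt | ~start)) = {n1, n2, n3, n4}
n0 ∉ Sat(AF (halt | ~start)) = {n1, n2, n3, n4}, so the formula does not hold at n0.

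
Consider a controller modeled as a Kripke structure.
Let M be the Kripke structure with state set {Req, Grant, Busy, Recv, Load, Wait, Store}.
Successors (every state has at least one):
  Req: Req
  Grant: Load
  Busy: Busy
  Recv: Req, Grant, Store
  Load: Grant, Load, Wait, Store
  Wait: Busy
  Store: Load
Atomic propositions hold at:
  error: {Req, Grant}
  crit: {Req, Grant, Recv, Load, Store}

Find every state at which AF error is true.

AF error: least fixpoint, start Z0 = {Req, Grant}, add states with every successor in Z. Already a fixed point.
Sat(AF error) = {Req, Grant}

{Req, Grant}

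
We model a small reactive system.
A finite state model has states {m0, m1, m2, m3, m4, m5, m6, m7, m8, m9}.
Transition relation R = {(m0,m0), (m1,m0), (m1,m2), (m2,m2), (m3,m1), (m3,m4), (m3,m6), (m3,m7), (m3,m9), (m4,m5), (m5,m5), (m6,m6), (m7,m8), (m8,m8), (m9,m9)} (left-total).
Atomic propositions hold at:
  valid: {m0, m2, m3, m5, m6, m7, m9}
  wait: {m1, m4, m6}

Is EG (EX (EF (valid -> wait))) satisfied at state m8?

Sat(valid -> wait) = {m1, m4, m6, m8}
EF (valid -> wait): least fixpoint, start Z0 = {m1, m4, m6, m8}, add states with some successor in Z. Z1 = {m1, m3, m4, m6, m7, m8}; fixed.
Sat(EF (valid -> wait)) = {m1, m3, m4, m6, m7, m8}
Sat(EX (EF (valid -> wait))) = {s : some successor in {m1, m3, m4, m6, m7, m8}} = {m3, m6, m7, m8}
EG (EX (EF (valid -> wait))): greatest fixpoint, start Z0 = {m3, m6, m7, m8}, keep only states in Sat with some successor in Z. Already a fixed point.
Sat(EG (EX (EF (valid -> wait)))) = {m3, m6, m7, m8}
m8 ∈ Sat(EG (EX (EF (valid -> wait)))) = {m3, m6, m7, m8}, so the formula holds at m8.

Yes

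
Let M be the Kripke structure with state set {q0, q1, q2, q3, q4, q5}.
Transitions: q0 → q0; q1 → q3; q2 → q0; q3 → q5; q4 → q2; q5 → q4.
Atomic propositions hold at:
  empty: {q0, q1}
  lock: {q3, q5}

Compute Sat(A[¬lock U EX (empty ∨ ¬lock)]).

{q0, q2, q4, q5}

Sat(¬lock) = {q0, q1, q2, q4}
Sat(empty ∨ ¬lock) = {q0, q1, q2, q4}
Sat(EX (empty ∨ ¬lock)) = {s : some successor in {q0, q1, q2, q4}} = {q0, q2, q4, q5}
A[¬lock U EX (empty ∨ ¬lock)]: least fixpoint, start Z0 = Sat(EX (empty ∨ ¬lock)) = {q0, q2, q4, q5}, add states in Sat(¬lock) with every successor in Z. Already a fixed point.
Sat(A[¬lock U EX (empty ∨ ¬lock)]) = {q0, q2, q4, q5}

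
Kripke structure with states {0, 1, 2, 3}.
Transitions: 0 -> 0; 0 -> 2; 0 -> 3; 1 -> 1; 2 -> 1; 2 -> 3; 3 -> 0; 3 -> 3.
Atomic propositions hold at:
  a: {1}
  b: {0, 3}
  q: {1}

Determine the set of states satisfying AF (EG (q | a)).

{1}

Sat(q | a) = {1}
EG (q | a): greatest fixpoint, start Z0 = {1}, keep only states in Sat with some successor in Z. Already a fixed point.
Sat(EG (q | a)) = {1}
AF (EG (q | a)): least fixpoint, start Z0 = {1}, add states with every successor in Z. Already a fixed point.
Sat(AF (EG (q | a))) = {1}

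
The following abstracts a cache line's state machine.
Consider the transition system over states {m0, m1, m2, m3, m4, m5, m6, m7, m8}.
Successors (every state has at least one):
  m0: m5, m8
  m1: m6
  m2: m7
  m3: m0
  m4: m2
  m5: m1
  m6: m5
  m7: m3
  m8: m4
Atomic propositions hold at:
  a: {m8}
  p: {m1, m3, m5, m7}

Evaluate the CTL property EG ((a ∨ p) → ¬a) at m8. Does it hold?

Sat(a ∨ p) = {m1, m3, m5, m7, m8}
Sat(¬a) = {m0, m1, m2, m3, m4, m5, m6, m7}
Sat((a ∨ p) → ¬a) = {m0, m1, m2, m3, m4, m5, m6, m7}
EG ((a ∨ p) → ¬a): greatest fixpoint, start Z0 = {m0, m1, m2, m3, m4, m5, m6, m7}, keep only states in Sat with some successor in Z. Already a fixed point.
Sat(EG ((a ∨ p) → ¬a)) = {m0, m1, m2, m3, m4, m5, m6, m7}
m8 ∉ Sat(EG ((a ∨ p) → ¬a)) = {m0, m1, m2, m3, m4, m5, m6, m7}, so the formula does not hold at m8.

No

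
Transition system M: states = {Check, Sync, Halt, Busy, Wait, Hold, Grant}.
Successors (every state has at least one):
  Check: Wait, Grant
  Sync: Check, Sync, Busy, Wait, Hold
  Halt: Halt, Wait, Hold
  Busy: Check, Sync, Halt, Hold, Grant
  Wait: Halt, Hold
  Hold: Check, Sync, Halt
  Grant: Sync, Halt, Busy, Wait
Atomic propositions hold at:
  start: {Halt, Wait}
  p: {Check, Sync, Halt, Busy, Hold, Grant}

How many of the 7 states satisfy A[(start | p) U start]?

Sat(start | p) = {Check, Sync, Halt, Busy, Wait, Hold, Grant}
A[(start | p) U start]: least fixpoint, start Z0 = Sat(start) = {Halt, Wait}, add states in Sat(start | p) with every successor in Z. Already a fixed point.
Sat(A[(start | p) U start]) = {Halt, Wait}
|Sat(A[(start | p) U start])| = |{Halt, Wait}| = 2.

2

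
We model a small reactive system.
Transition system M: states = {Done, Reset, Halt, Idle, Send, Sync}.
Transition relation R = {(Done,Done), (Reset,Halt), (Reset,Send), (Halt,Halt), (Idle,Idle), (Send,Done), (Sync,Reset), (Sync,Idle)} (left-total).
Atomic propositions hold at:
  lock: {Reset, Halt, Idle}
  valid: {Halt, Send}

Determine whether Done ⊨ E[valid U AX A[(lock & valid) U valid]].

No

Sat(lock & valid) = {Halt}
A[(lock & valid) U valid]: least fixpoint, start Z0 = Sat(valid) = {Halt, Send}, add states in Sat(lock & valid) with every successor in Z. Already a fixed point.
Sat(A[(lock & valid) U valid]) = {Halt, Send}
Sat(AX A[(lock & valid) U valid]) = {s : every successor in {Halt, Send}} = {Reset, Halt}
E[valid U AX A[(lock & valid) U valid]]: least fixpoint, start Z0 = Sat(AX A[(lock & valid) U valid]) = {Reset, Halt}, add states in Sat(valid) with some successor in Z. Already a fixed point.
Sat(E[valid U AX A[(lock & valid) U valid]]) = {Reset, Halt}
Done ∉ Sat(E[valid U AX A[(lock & valid) U valid]]) = {Reset, Halt}, so the formula does not hold at Done.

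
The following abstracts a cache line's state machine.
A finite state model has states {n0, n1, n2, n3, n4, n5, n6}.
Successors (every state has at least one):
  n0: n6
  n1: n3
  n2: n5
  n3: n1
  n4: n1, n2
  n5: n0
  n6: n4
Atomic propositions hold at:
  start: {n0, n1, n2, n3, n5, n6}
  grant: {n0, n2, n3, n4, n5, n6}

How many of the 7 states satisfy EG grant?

5

EG grant: greatest fixpoint, start Z0 = {n0, n2, n3, n4, n5, n6}, keep only states in Sat with some successor in Z. Z1 = {n0, n2, n4, n5, n6}; fixed.
Sat(EG grant) = {n0, n2, n4, n5, n6}
|Sat(EG grant)| = |{n0, n2, n4, n5, n6}| = 5.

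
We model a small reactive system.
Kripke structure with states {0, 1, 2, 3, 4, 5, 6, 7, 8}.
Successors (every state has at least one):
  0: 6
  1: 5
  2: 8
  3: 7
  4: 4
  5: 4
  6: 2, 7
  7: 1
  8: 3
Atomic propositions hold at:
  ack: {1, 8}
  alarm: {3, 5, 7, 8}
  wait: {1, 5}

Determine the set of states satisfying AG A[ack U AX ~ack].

{1, 4, 5}

Sat(~ack) = {0, 2, 3, 4, 5, 6, 7}
Sat(AX ~ack) = {s : every successor in {0, 2, 3, 4, 5, 6, 7}} = {0, 1, 3, 4, 5, 6, 8}
A[ack U AX ~ack]: least fixpoint, start Z0 = Sat(AX ~ack) = {0, 1, 3, 4, 5, 6, 8}, add states in Sat(ack) with every successor in Z. Already a fixed point.
Sat(A[ack U AX ~ack]) = {0, 1, 3, 4, 5, 6, 8}
AG A[ack U AX ~ack]: greatest fixpoint, start Z0 = {0, 1, 3, 4, 5, 6, 8}, keep only states in Sat with every successor in Z. Z1 = {0, 1, 4, 5, 8}; Z2 = {1, 4, 5}; fixed.
Sat(AG A[ack U AX ~ack]) = {1, 4, 5}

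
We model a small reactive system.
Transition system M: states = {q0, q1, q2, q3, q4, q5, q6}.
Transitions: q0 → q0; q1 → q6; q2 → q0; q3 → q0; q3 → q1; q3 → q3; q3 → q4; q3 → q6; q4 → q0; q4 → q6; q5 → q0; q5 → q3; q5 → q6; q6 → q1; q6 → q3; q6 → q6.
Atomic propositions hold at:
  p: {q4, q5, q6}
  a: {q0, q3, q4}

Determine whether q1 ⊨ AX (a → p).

Yes

Sat(a → p) = {q1, q2, q4, q5, q6}
Sat(AX (a → p)) = {s : every successor in {q1, q2, q4, q5, q6}} = {q1}
q1 ∈ Sat(AX (a → p)) = {q1}, so the formula holds at q1.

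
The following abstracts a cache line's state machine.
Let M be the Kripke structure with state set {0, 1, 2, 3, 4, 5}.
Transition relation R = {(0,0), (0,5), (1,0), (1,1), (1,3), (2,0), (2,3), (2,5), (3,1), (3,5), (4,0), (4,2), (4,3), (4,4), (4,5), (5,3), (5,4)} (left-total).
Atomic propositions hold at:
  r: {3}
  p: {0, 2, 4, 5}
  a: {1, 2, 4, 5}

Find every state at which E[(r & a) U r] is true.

{3}

Sat(r & a) = ∅
E[(r & a) U r]: least fixpoint, start Z0 = Sat(r) = {3}, add states in Sat(r & a) with some successor in Z. Already a fixed point.
Sat(E[(r & a) U r]) = {3}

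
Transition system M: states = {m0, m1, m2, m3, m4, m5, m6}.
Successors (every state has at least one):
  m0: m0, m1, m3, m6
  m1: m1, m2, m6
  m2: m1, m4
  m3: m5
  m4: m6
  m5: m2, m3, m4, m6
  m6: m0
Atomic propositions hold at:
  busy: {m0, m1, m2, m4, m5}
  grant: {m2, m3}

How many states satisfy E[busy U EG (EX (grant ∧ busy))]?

Sat(grant ∧ busy) = {m2}
Sat(EX (grant ∧ busy)) = {s : some successor in {m2}} = {m1, m5}
EG (EX (grant ∧ busy)): greatest fixpoint, start Z0 = {m1, m5}, keep only states in Sat with some successor in Z. Z1 = {m1}; fixed.
Sat(EG (EX (grant ∧ busy))) = {m1}
E[busy U EG (EX (grant ∧ busy))]: least fixpoint, start Z0 = Sat(EG (EX (grant ∧ busy))) = {m1}, add states in Sat(busy) with some successor in Z. Z1 = {m0, m1, m2}; Z2 = {m0, m1, m2, m5}; fixed.
Sat(E[busy U EG (EX (grant ∧ busy))]) = {m0, m1, m2, m5}
|Sat(E[busy U EG (EX (grant ∧ busy))])| = |{m0, m1, m2, m5}| = 4.

4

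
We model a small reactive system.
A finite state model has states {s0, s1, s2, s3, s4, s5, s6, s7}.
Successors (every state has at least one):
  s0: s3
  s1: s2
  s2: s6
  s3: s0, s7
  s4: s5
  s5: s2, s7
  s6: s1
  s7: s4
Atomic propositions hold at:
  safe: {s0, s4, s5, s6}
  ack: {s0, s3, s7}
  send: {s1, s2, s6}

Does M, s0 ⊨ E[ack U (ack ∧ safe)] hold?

Sat(ack ∧ safe) = {s0}
E[ack U (ack ∧ safe)]: least fixpoint, start Z0 = Sat((ack ∧ safe)) = {s0}, add states in Sat(ack) with some successor in Z. Z1 = {s0, s3}; fixed.
Sat(E[ack U (ack ∧ safe)]) = {s0, s3}
s0 ∈ Sat(E[ack U (ack ∧ safe)]) = {s0, s3}, so the formula holds at s0.

Yes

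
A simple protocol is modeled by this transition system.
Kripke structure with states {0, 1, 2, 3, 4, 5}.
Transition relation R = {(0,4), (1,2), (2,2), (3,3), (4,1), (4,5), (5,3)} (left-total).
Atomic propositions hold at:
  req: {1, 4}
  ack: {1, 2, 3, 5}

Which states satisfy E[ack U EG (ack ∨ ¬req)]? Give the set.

{1, 2, 3, 5}

Sat(¬req) = {0, 2, 3, 5}
Sat(ack ∨ ¬req) = {0, 1, 2, 3, 5}
EG (ack ∨ ¬req): greatest fixpoint, start Z0 = {0, 1, 2, 3, 5}, keep only states in Sat with some successor in Z. Z1 = {1, 2, 3, 5}; fixed.
Sat(EG (ack ∨ ¬req)) = {1, 2, 3, 5}
E[ack U EG (ack ∨ ¬req)]: least fixpoint, start Z0 = Sat(EG (ack ∨ ¬req)) = {1, 2, 3, 5}, add states in Sat(ack) with some successor in Z. Already a fixed point.
Sat(E[ack U EG (ack ∨ ¬req)]) = {1, 2, 3, 5}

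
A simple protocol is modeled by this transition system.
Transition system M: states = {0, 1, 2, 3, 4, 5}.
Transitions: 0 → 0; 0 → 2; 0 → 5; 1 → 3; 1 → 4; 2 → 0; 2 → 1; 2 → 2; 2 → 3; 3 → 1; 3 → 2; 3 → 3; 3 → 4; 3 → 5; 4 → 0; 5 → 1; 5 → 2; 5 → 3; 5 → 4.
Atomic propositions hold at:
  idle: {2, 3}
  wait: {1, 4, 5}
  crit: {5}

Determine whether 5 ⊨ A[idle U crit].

A[idle U crit]: least fixpoint, start Z0 = Sat(crit) = {5}, add states in Sat(idle) with every successor in Z. Already a fixed point.
Sat(A[idle U crit]) = {5}
5 ∈ Sat(A[idle U crit]) = {5}, so the formula holds at 5.

Yes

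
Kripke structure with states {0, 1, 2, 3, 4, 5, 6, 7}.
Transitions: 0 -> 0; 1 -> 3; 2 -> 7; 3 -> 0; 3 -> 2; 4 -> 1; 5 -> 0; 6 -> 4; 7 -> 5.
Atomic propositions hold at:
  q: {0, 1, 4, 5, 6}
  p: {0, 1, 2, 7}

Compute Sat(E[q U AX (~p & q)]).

{6, 7}

Sat(~p) = {3, 4, 5, 6}
Sat(~p & q) = {4, 5, 6}
Sat(AX (~p & q)) = {s : every successor in {4, 5, 6}} = {6, 7}
E[q U AX (~p & q)]: least fixpoint, start Z0 = Sat(AX (~p & q)) = {6, 7}, add states in Sat(q) with some successor in Z. Already a fixed point.
Sat(E[q U AX (~p & q)]) = {6, 7}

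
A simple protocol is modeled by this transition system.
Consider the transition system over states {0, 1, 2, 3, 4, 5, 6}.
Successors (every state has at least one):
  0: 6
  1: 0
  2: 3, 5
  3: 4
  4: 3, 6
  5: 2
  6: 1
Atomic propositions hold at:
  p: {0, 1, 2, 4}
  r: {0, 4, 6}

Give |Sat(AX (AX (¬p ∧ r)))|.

1

Sat(¬p) = {3, 5, 6}
Sat(¬p ∧ r) = {6}
Sat(AX (¬p ∧ r)) = {s : every successor in {6}} = {0}
Sat(AX (AX (¬p ∧ r))) = {s : every successor in {0}} = {1}
|Sat(AX (AX (¬p ∧ r)))| = |{1}| = 1.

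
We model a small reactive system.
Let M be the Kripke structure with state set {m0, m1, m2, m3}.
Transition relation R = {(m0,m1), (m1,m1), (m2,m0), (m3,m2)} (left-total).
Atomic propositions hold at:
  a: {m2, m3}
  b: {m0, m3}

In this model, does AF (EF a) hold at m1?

EF a: least fixpoint, start Z0 = {m2, m3}, add states with some successor in Z. Already a fixed point.
Sat(EF a) = {m2, m3}
AF (EF a): least fixpoint, start Z0 = {m2, m3}, add states with every successor in Z. Already a fixed point.
Sat(AF (EF a)) = {m2, m3}
m1 ∉ Sat(AF (EF a)) = {m2, m3}, so the formula does not hold at m1.

No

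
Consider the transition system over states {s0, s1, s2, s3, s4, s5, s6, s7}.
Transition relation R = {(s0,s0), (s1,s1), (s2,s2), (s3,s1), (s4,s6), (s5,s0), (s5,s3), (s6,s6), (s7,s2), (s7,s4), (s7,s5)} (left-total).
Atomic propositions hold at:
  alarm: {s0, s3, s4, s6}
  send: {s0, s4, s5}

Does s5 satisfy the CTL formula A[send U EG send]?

EG send: greatest fixpoint, start Z0 = {s0, s4, s5}, keep only states in Sat with some successor in Z. Z1 = {s0, s5}; fixed.
Sat(EG send) = {s0, s5}
A[send U EG send]: least fixpoint, start Z0 = Sat(EG send) = {s0, s5}, add states in Sat(send) with every successor in Z. Already a fixed point.
Sat(A[send U EG send]) = {s0, s5}
s5 ∈ Sat(A[send U EG send]) = {s0, s5}, so the formula holds at s5.

Yes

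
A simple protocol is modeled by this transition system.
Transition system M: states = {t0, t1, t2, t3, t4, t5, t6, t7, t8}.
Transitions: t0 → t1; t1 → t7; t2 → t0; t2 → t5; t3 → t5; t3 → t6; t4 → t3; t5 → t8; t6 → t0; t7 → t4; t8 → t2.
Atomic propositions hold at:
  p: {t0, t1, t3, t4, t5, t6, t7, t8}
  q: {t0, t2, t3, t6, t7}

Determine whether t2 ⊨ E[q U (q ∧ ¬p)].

Sat(¬p) = {t2}
Sat(q ∧ ¬p) = {t2}
E[q U (q ∧ ¬p)]: least fixpoint, start Z0 = Sat((q ∧ ¬p)) = {t2}, add states in Sat(q) with some successor in Z. Already a fixed point.
Sat(E[q U (q ∧ ¬p)]) = {t2}
t2 ∈ Sat(E[q U (q ∧ ¬p)]) = {t2}, so the formula holds at t2.

Yes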